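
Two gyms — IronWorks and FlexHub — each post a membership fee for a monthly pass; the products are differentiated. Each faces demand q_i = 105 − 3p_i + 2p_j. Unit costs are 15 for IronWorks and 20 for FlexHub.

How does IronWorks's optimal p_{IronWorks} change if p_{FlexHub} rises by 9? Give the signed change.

3

IronWorks's profit: π = (p_{IronWorks} − 15)(105 − 3p_{IronWorks} + 2p_{FlexHub}).
∂π/∂p_{IronWorks} = 150 − 6p_{IronWorks} + 2p_{FlexHub} = 0 ⇒ p_{IronWorks} = 25 + (1/3)p_{FlexHub}.
The reaction-function slope is 1/3, so a 9-unit rise in p_{FlexHub} moves p_{IronWorks} by 1/3 × 9 = 3. IronWorks's best response rises — the actions are strategic complements.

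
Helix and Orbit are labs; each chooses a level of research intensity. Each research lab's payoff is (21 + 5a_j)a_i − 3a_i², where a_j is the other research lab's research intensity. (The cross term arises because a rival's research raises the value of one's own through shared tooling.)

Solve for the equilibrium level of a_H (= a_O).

Helix's payoff is (21 + 5a_O)a_H − 3a_H².
∂π/∂a_H = 21 + 5a_O − 6a_H = 0, so a_H = 3.5 + (5/6)a_O.
The game is symmetric, so in equilibrium a_O = a_H: the reaction function gives (1/6)a_H = 3.5, hence a_H = 21.

21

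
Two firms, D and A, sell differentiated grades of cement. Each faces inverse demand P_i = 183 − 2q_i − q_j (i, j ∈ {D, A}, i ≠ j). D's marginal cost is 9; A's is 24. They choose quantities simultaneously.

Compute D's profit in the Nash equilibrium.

Firm D's profit: π = q_D(183 − 2q_D − q_A) − 9q_D.
∂π/∂q_D = 174 − 4q_D − q_A = 0 ⇒ q_D = 43.5 − 0.25q_A.
Similarly q_A = 39.75 − 0.25q_D.
Substituting the second reaction function into the first: q_D = 43.5 − 0.25(39.75 − 0.25q_D), which gives 0.9375q_D = 33.5625 ⇒ q_D = 35.8.
Then q_A = 39.75 − 0.25·35.8 = 30.8.
P_D = 183 − 2·35.8 − 30.8 = 80.6.
Profit = (80.6 − 9)·35.8 = 2563.28.

2563.28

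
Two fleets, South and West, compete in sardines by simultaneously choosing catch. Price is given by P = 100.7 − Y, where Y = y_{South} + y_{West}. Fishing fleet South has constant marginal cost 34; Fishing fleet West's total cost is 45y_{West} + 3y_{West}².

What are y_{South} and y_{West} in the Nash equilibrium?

31.86, 2.98

Fishing fleet South's profit: π = y_{South}(100.7 − (y_{South} + y_{West})) − 34y_{South}.
∂π/∂y_{South} = 66.7 − 2y_{South} − y_{West} = 0, so y_{South} = 33.35 − 0.5y_{West}.
For West: ∂π/∂y_{West} = 55.7 − 8y_{West} − y_{South} = 0 ⇒ y_{West} = 6.9625 − 0.125y_{South}.
Substituting the second reaction function into the first: y_{South} = 33.35 − 0.5(6.9625 − 0.125y_{South}), which gives 0.9375y_{South} = 4779/160 ⇒ y_{South} = 31.86.
Then y_{West} = 6.9625 − 0.125·31.86 = 2.98.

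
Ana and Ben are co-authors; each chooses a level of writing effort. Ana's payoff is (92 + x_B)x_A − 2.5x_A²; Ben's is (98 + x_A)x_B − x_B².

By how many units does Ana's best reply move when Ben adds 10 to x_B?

Expanding Ana's payoff: 92x_A + x_Bx_A − 2.5x_A².
∂π/∂x_A = 92 + x_B − 5x_A = 0, so x_A = 18.4 + 0.2x_B.
The reaction-function slope is 0.2, so a 10-unit rise in x_B moves x_A by 0.2 × 10 = 2. Ana's best response rises — the actions are strategic complements.

2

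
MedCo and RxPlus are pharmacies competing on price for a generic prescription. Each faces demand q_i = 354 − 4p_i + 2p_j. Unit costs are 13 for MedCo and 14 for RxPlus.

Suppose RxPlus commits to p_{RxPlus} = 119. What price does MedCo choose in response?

MedCo's profit: π = (p_{MedCo} − 13)(354 − 4p_{MedCo} + 2p_{RxPlus}).
∂π/∂p_{MedCo} = 406 − 8p_{MedCo} + 2p_{RxPlus} = 0 ⇒ p_{MedCo} = 50.75 + 0.25p_{RxPlus}.
At p_{RxPlus} = 119: p_{MedCo} = 50.75 + 0.25·119 = 80.5.

80.5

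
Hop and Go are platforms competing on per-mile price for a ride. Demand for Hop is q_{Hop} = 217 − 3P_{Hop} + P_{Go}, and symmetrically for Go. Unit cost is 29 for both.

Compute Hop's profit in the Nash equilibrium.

Hop's profit: π = (P_{Hop} − 29)(217 − 3P_{Hop} + P_{Go}).
∂π/∂P_{Hop} = 304 − 6P_{Hop} + P_{Go} = 0 ⇒ P_{Hop} = 152/3 + (1/6)P_{Go}.
By symmetry P_{Go} = P_{Hop}; substituting into the reaction function, (5/6)P_{Hop} = 152/3 and P_{Hop} = 60.8.
q_{Hop} = 217 − 3·60.8 + 60.8 = 95.4.
Profit = (60.8 − 29)·95.4 = 3033.72.

3033.72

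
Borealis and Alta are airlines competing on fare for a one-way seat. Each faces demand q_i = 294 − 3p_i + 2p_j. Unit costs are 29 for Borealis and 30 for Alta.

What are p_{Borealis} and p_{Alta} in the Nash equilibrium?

Borealis's profit: π = (p_{Borealis} − 29)(294 − 3p_{Borealis} + 2p_{Alta}).
∂π/∂p_{Borealis} = 381 − 6p_{Borealis} + 2p_{Alta} = 0 ⇒ p_{Borealis} = 63.5 + (1/3)p_{Alta}.
Similarly p_{Alta} = 64 + (1/3)p_{Borealis}.
Solving the two reaction functions simultaneously: (1 − (1/3)(1/3))p_{Borealis} = 63.5 + (1/3)·64, so (8/9)p_{Borealis} = 509/6 and p_{Borealis} = 95.4375.
Then p_{Alta} = 64 + (1/3)·95.4375 = 95.8125.

95.4375, 95.8125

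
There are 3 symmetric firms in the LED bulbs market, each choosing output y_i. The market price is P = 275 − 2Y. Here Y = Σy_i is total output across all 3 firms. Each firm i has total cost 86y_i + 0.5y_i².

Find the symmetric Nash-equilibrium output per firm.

21

A representative firm's profit is π_i = y_i(275 − 2Y) − 86y_i − 0.5y_i², with Y = y_i + Σ_{j≠i} y_j.
First-order condition: 189 − 5y_i − 2Σ_{j≠i} y_j = 0.
Imposing symmetry (y_j = y for all j) turns Σ_{j≠i} y_j into 2y, so 189 = 9y and y = 21.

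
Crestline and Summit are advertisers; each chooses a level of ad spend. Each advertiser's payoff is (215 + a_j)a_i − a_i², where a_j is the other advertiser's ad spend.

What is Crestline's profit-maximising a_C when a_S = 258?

236.5

Crestline's payoff is (215 + a_S)a_C − a_C².
∂π/∂a_C = 215 + a_S − 2a_C = 0, so a_C = 107.5 + 0.5a_S.
At a_S = 258: a_C = 107.5 + 0.5·258 = 236.5.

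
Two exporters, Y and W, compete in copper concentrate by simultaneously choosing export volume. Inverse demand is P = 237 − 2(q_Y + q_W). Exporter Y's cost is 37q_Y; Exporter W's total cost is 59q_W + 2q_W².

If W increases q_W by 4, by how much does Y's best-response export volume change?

-2

Exporter Y's profit: π = q_Y(237 − 2(q_Y + q_W)) − 37q_Y.
∂π/∂q_Y = 200 − 4q_Y − 2q_W = 0, so q_Y = 50 − 0.5q_W.
The reaction-function slope is −0.5, so a 4-unit rise in q_W moves q_Y by −0.5 × 4 = −2. Y's best response falls — the actions are strategic substitutes.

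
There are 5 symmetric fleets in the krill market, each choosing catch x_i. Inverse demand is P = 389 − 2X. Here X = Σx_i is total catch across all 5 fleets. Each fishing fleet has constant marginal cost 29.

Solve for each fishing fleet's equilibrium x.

30

A representative fishing fleet's profit is π_i = x_i(389 − 2X) − 29x_i, with X = x_i + Σ_{j≠i} x_j.
First-order condition: 360 − 4x_i − 2Σ_{j≠i} x_j = 0.
In a symmetric equilibrium every fishing fleet chooses the same x, so Σ_{j≠i} x_j = 4x. The condition becomes 360 − 12x = 0, giving x = 360/12 = 30.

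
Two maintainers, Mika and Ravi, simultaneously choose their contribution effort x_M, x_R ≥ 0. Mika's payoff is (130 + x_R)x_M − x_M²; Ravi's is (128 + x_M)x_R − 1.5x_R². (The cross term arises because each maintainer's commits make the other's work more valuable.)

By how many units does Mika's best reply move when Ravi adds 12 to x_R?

Expanding Mika's payoff: 130x_M + x_Rx_M − x_M².
∂π/∂x_M = 130 + x_R − 2x_M = 0, so x_M = 65 + 0.5x_R.
The reaction-function slope is 0.5, so a 12-unit rise in x_R moves x_M by 0.5 × 12 = 6. Mika's best response rises — the actions are strategic complements.

6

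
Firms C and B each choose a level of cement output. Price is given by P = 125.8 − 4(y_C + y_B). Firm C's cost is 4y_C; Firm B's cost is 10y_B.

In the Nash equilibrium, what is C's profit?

Firm C's profit: π = y_C(125.8 − 4(y_C + y_B)) − 4y_C.
∂π/∂y_C = 121.8 − 8y_C − 4y_B = 0, so y_C = 15.225 − 0.5y_B.
By the same steps for B: y_B = 14.475 − 0.5y_C.
Plugging y_B into C's best response: y_C = 15.225 − 0.5(14.475 − 0.5y_C) ⇒ 0.75y_C = 7.9875, so y_C = 10.65.
Then y_B = 14.475 − 0.5·10.65 = 9.15.
Price P = 125.8 − 4·19.8 = 46.6.
C's profit: (46.6 − 4)·10.65 = 453.69.

453.69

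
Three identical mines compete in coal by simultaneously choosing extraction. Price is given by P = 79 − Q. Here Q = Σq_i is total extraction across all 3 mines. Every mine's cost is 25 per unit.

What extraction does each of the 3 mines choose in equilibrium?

A representative mine's profit is π_i = q_i(79 − Q) − 25q_i, with Q = q_i + Σ_{j≠i} q_j.
First-order condition: 54 − 2q_i − Σ_{j≠i} q_j = 0.
In a symmetric equilibrium every mine chooses the same q, so Σ_{j≠i} q_j = 2q. The condition becomes 54 − 4q = 0, giving q = 54/4 = 13.5.

13.5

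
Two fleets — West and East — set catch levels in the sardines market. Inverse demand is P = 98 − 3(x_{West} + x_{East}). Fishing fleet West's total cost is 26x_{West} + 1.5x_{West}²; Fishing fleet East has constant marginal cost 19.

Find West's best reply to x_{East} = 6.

6

Fishing fleet West's profit: π = x_{West}(98 − 3(x_{West} + x_{East})) − 26x_{West} − 1.5x_{West}².
∂π/∂x_{West} = 72 − 9x_{West} − 3x_{East} = 0, so x_{West} = 8 − (1/3)x_{East}.
At x_{East} = 6: x_{West} = 8 − (1/3)·6 = 6.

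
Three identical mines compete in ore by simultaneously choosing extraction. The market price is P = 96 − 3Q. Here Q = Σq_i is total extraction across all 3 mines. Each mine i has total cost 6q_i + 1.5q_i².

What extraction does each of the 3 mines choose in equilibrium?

6

A representative mine's profit is π_i = q_i(96 − 3Q) − 6q_i − 1.5q_i², with Q = q_i + Σ_{j≠i} q_j.
First-order condition: 90 − 9q_i − 3Σ_{j≠i} q_j = 0.
Imposing symmetry (q_j = q for all j) turns Σ_{j≠i} q_j into 2q, so 90 = 15q and q = 6.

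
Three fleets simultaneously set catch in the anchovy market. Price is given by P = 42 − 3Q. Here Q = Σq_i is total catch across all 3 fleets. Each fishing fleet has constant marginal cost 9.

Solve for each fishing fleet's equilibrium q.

2.75

A representative fishing fleet's profit is π_i = q_i(42 − 3Q) − 9q_i, with Q = q_i + Σ_{j≠i} q_j.
First-order condition: 33 − 6q_i − 3Σ_{j≠i} q_j = 0.
With identical fishing fleets, set every q_j = q: then 33 − 6q − 6q = 0, i.e. q = 33/12 = 2.75.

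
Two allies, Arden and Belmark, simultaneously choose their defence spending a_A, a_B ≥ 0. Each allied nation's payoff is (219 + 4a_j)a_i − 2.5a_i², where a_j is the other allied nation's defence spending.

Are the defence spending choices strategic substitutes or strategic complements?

Arden's payoff is (219 + 4a_B)a_A − 2.5a_A².
∂π/∂a_A = 219 + 4a_B − 5a_A = 0, so a_A = 43.8 + 0.8a_B.
The best-response slope da_A/da_B = 0.8 > 0: the reaction function is upward-sloping, so the choices are strategic complements.

strategic complements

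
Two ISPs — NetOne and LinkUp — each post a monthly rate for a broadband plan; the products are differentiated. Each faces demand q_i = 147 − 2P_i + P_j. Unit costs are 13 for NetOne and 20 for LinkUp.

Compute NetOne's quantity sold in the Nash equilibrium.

91.2

NetOne's profit: π = (P_{NetOne} − 13)(147 − 2P_{NetOne} + P_{LinkUp}).
∂π/∂P_{NetOne} = 173 − 4P_{NetOne} + P_{LinkUp} = 0 ⇒ P_{NetOne} = 43.25 + 0.25P_{LinkUp}.
Similarly P_{LinkUp} = 46.75 + 0.25P_{NetOne}.
Substituting the second reaction function into the first: P_{NetOne} = 43.25 + 0.25(46.75 + 0.25P_{NetOne}), which gives 0.9375P_{NetOne} = 54.9375 ⇒ P_{NetOne} = 58.6.
Then P_{LinkUp} = 46.75 + 0.25·58.6 = 61.4.
q_{NetOne} = 147 − 2·58.6 + 61.4 = 91.2.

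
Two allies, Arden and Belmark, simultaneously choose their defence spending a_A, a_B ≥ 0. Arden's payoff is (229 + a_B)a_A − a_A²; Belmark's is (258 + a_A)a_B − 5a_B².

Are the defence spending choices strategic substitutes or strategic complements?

Expanding Arden's payoff: 229a_A + a_Ba_A − a_A².
∂π/∂a_A = 229 + a_B − 2a_A = 0, so a_A = 114.5 + 0.5a_B.
The best-response slope da_A/da_B = 0.5 > 0: the reaction function is upward-sloping, so the choices are strategic complements.

strategic complements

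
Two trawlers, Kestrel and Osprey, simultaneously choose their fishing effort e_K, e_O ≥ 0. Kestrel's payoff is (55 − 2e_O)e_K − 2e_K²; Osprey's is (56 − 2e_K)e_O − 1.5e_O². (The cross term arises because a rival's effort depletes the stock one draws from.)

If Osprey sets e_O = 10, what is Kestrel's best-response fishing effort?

8.75

Expanding Kestrel's payoff: 55e_K − 2e_Oe_K − 2e_K².
∂π/∂e_K = 55 − 2e_O − 4e_K = 0, so e_K = 13.75 − 0.5e_O.
At e_O = 10: e_K = 13.75 − 0.5·10 = 8.75.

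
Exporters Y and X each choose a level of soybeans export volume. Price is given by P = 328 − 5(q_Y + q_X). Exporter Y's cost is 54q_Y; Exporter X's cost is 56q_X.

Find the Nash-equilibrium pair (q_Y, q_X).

Exporter Y's profit: π = q_Y(328 − 5(q_Y + q_X)) − 54q_Y.
∂π/∂q_Y = 274 − 10q_Y − 5q_X = 0, so q_Y = 27.4 − 0.5q_X.
By the same steps for X: q_X = 27.2 − 0.5q_Y.
Solving the two reaction functions simultaneously: (1 − (−0.5)(−0.5))q_Y = 27.4 − 0.5·27.2, so 0.75q_Y = 13.8 and q_Y = 18.4.
Then q_X = 27.2 − 0.5·18.4 = 18.

18.4, 18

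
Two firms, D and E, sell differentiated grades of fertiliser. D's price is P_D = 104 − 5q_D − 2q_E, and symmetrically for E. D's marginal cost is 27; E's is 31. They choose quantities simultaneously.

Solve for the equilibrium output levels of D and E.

6.5, 6

Firm D's profit: π = q_D(104 − 5q_D − 2q_E) − 27q_D.
∂π/∂q_D = 77 − 10q_D − 2q_E = 0 ⇒ q_D = 7.7 − 0.2q_E.
Similarly q_E = 7.3 − 0.2q_D.
Solving the two reaction functions simultaneously: (1 − (−0.2)(−0.2))q_D = 7.7 − 0.2·7.3, so 0.96q_D = 6.24 and q_D = 6.5.
Then q_E = 7.3 − 0.2·6.5 = 6.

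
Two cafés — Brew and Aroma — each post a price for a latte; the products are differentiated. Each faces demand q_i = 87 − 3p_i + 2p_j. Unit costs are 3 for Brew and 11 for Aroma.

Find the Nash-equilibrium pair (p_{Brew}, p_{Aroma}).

Brew's profit: π = (p_{Brew} − 3)(87 − 3p_{Brew} + 2p_{Aroma}).
∂π/∂p_{Brew} = 96 − 6p_{Brew} + 2p_{Aroma} = 0 ⇒ p_{Brew} = 16 + (1/3)p_{Aroma}.
Similarly p_{Aroma} = 20 + (1/3)p_{Brew}.
Plugging p_{Aroma} into Brew's best response: p_{Brew} = 16 + (1/3)(20 + (1/3)p_{Brew}) ⇒ (8/9)p_{Brew} = 68/3, so p_{Brew} = 25.5.
Then p_{Aroma} = 20 + (1/3)·25.5 = 28.5.

25.5, 28.5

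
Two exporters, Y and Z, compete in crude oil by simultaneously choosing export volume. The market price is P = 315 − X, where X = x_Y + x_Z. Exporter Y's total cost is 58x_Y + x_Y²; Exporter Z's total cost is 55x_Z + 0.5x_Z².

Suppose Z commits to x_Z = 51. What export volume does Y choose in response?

Exporter Y's profit: π = x_Y(315 − (x_Y + x_Z)) − 58x_Y − x_Y².
∂π/∂x_Y = 257 − 4x_Y − x_Z = 0, so x_Y = 64.25 − 0.25x_Z.
At x_Z = 51: x_Y = 64.25 − 0.25·51 = 51.5.

51.5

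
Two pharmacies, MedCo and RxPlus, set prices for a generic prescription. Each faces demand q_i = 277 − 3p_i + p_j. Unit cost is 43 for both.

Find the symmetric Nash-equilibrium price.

MedCo's profit: π = (p_{MedCo} − 43)(277 − 3p_{MedCo} + p_{RxPlus}).
∂π/∂p_{MedCo} = 406 − 6p_{MedCo} + p_{RxPlus} = 0 ⇒ p_{MedCo} = 203/3 + (1/6)p_{RxPlus}.
By symmetry p_{RxPlus} = p_{MedCo}; substituting into the reaction function, (5/6)p_{MedCo} = 203/3 and p_{MedCo} = 81.2.

81.2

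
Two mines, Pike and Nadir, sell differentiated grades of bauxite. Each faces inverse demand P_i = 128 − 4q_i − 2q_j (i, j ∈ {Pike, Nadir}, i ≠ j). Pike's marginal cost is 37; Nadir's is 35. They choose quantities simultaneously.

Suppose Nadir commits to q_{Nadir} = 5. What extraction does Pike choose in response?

Mine Pike's profit: π = q_{Pike}(128 − 4q_{Pike} − 2q_{Nadir}) − 37q_{Pike}.
∂π/∂q_{Pike} = 91 − 8q_{Pike} − 2q_{Nadir} = 0 ⇒ q_{Pike} = 11.375 − 0.25q_{Nadir}.
At q_{Nadir} = 5: q_{Pike} = 11.375 − 0.25·5 = 10.125.

10.125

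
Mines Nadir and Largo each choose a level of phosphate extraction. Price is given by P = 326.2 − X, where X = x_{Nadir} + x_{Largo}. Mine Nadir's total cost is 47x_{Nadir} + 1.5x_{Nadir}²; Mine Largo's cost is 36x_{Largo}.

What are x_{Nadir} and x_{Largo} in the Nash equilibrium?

Mine Nadir's profit: π = x_{Nadir}(326.2 − (x_{Nadir} + x_{Largo})) − 47x_{Nadir} − 1.5x_{Nadir}².
∂π/∂x_{Nadir} = 279.2 − 5x_{Nadir} − x_{Largo} = 0, so x_{Nadir} = 55.84 − 0.2x_{Largo}.
For Largo: ∂π/∂x_{Largo} = 290.2 − 2x_{Largo} − x_{Nadir} = 0 ⇒ x_{Largo} = 145.1 − 0.5x_{Nadir}.
Solving the two reaction functions simultaneously: (1 − (−0.2)(−0.5))x_{Nadir} = 55.84 − 0.2·145.1, so 0.9x_{Nadir} = 26.82 and x_{Nadir} = 29.8.
Then x_{Largo} = 145.1 − 0.5·29.8 = 130.2.

29.8, 130.2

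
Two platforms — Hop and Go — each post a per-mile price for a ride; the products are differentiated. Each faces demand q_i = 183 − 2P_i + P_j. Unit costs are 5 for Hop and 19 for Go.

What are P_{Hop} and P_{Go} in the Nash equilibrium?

Hop's profit: π = (P_{Hop} − 5)(183 − 2P_{Hop} + P_{Go}).
∂π/∂P_{Hop} = 193 − 4P_{Hop} + P_{Go} = 0 ⇒ P_{Hop} = 48.25 + 0.25P_{Go}.
Similarly P_{Go} = 55.25 + 0.25P_{Hop}.
Substituting the second reaction function into the first: P_{Hop} = 48.25 + 0.25(55.25 + 0.25P_{Hop}), which gives 0.9375P_{Hop} = 62.0625 ⇒ P_{Hop} = 66.2.
Then P_{Go} = 55.25 + 0.25·66.2 = 71.8.

66.2, 71.8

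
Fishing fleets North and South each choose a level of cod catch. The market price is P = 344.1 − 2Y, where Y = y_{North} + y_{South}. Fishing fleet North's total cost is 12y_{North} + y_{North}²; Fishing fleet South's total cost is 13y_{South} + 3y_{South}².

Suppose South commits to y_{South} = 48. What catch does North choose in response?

39.35

Fishing fleet North's profit: π = y_{North}(344.1 − 2(y_{North} + y_{South})) − 12y_{North} − y_{North}².
∂π/∂y_{North} = 332.1 − 6y_{North} − 2y_{South} = 0, so y_{North} = 55.35 − (1/3)y_{South}.
At y_{South} = 48: y_{North} = 55.35 − (1/3)·48 = 39.35.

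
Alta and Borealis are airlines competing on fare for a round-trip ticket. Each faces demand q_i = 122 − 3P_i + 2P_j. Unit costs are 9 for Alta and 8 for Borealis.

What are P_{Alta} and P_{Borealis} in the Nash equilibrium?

Alta's profit: π = (P_{Alta} − 9)(122 − 3P_{Alta} + 2P_{Borealis}).
∂π/∂P_{Alta} = 149 − 6P_{Alta} + 2P_{Borealis} = 0 ⇒ P_{Alta} = 149/6 + (1/3)P_{Borealis}.
Similarly P_{Borealis} = 73/3 + (1/3)P_{Alta}.
Substituting the second reaction function into the first: P_{Alta} = 149/6 + (1/3)(73/3 + (1/3)P_{Alta}), which gives (8/9)P_{Alta} = 593/18 ⇒ P_{Alta} = 37.0625.
Then P_{Borealis} = 73/3 + (1/3)·37.0625 = 36.6875.

37.0625, 36.6875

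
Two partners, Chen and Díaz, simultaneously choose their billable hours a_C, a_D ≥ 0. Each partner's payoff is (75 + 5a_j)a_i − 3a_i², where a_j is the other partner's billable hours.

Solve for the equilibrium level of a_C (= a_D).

Chen's payoff is (75 + 5a_D)a_C − 3a_C².
∂π/∂a_C = 75 + 5a_D − 6a_C = 0, so a_C = 12.5 + (5/6)a_D.
Setting a_C = a_D in the reaction function: a_C = 12.5 + (5/6)a_C, so a_C = 12.5 / (1/6) = 75.

75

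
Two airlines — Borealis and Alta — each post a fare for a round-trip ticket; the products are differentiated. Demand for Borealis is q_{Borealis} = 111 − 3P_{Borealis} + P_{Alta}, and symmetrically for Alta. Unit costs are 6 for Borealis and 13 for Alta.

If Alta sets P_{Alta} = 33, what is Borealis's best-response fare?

Borealis's profit: π = (P_{Borealis} − 6)(111 − 3P_{Borealis} + P_{Alta}).
∂π/∂P_{Borealis} = 129 − 6P_{Borealis} + P_{Alta} = 0 ⇒ P_{Borealis} = 21.5 + (1/6)P_{Alta}.
At P_{Alta} = 33: P_{Borealis} = 21.5 + (1/6)·33 = 27.

27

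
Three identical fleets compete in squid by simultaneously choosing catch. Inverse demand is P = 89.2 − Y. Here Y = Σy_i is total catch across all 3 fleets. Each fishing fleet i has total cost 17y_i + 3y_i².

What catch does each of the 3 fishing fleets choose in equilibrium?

7.22

A representative fishing fleet's profit is π_i = y_i(89.2 − Y) − 17y_i − 3y_i², with Y = y_i + Σ_{j≠i} y_j.
First-order condition: 72.2 − 8y_i − Σ_{j≠i} y_j = 0.
In a symmetric equilibrium every fishing fleet chooses the same y, so Σ_{j≠i} y_j = 2y. The condition becomes 72.2 − 10y = 0, giving y = 72.2/10 = 7.22.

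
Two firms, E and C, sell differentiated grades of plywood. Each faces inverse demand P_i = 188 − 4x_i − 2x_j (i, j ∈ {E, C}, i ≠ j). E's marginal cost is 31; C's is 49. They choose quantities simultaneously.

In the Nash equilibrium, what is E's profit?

Firm E's profit: π = x_E(188 − 4x_E − 2x_C) − 31x_E.
∂π/∂x_E = 157 − 8x_E − 2x_C = 0 ⇒ x_E = 19.625 − 0.25x_C.
Similarly x_C = 17.375 − 0.25x_E.
Plugging x_C into E's best response: x_E = 19.625 − 0.25(17.375 − 0.25x_E) ⇒ 0.9375x_E = 489/32, so x_E = 16.3.
Then x_C = 17.375 − 0.25·16.3 = 13.3.
P_E = 188 − 4·16.3 − 2·13.3 = 96.2.
Profit = (96.2 − 31)·16.3 = 1062.76.

1062.76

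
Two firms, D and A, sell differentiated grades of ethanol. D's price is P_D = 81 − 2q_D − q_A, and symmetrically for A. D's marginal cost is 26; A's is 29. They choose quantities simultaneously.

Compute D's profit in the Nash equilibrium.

250.88

Firm D's profit: π = q_D(81 − 2q_D − q_A) − 26q_D.
∂π/∂q_D = 55 − 4q_D − q_A = 0 ⇒ q_D = 13.75 − 0.25q_A.
Similarly q_A = 13 − 0.25q_D.
Plugging q_A into D's best response: q_D = 13.75 − 0.25(13 − 0.25q_D) ⇒ 0.9375q_D = 10.5, so q_D = 11.2.
Then q_A = 13 − 0.25·11.2 = 10.2.
P_D = 81 − 2·11.2 − 10.2 = 48.4.
Profit = (48.4 − 26)·11.2 = 250.88.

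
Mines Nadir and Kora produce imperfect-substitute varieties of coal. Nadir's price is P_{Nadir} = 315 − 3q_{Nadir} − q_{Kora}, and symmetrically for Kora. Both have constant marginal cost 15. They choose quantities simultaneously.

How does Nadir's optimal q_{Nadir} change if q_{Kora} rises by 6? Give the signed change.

Mine Nadir's profit: π = q_{Nadir}(315 − 3q_{Nadir} − q_{Kora}) − 15q_{Nadir}.
∂π/∂q_{Nadir} = 300 − 6q_{Nadir} − q_{Kora} = 0 ⇒ q_{Nadir} = 50 − (1/6)q_{Kora}.
The reaction-function slope is −1/6, so a 6-unit rise in q_{Kora} moves q_{Nadir} by −1/6 × 6 = −1. Nadir's best response falls — the actions are strategic substitutes.

-1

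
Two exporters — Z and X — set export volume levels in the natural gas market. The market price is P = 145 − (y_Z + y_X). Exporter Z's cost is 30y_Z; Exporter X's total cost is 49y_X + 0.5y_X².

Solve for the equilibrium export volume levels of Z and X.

Exporter Z's profit: π = y_Z(145 − (y_Z + y_X)) − 30y_Z.
∂π/∂y_Z = 115 − 2y_Z − y_X = 0, so y_Z = 57.5 − 0.5y_X.
For X: ∂π/∂y_X = 96 − 3y_X − y_Z = 0 ⇒ y_X = 32 − (1/3)y_Z.
Substituting the second reaction function into the first: y_Z = 57.5 − 0.5(32 − (1/3)y_Z), which gives (5/6)y_Z = 41.5 ⇒ y_Z = 49.8.
Then y_X = 32 − (1/3)·49.8 = 15.4.

49.8, 15.4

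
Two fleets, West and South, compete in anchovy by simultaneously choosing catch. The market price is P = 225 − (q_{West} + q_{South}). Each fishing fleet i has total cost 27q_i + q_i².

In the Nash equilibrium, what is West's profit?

3136.32

Fishing fleet West's profit: π = q_{West}(225 − (q_{West} + q_{South})) − 27q_{West} − q_{West}².
∂π/∂q_{West} = 198 − 4q_{West} − q_{South} = 0, so q_{West} = 49.5 − 0.25q_{South}.
The game is symmetric, so in equilibrium q_{South} = q_{West}: the reaction function gives 1.25q_{West} = 49.5, hence q_{West} = 39.6.
Price P = 225 − 79.2 = 145.8.
West's profit: (145.8 − 27)·39.6 − (39.6)² = 3136.32.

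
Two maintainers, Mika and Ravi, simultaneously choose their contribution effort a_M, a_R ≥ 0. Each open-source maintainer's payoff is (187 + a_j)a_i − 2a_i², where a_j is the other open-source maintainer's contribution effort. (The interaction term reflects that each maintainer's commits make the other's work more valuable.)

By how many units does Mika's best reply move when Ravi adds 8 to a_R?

Mika's payoff is (187 + a_R)a_M − 2a_M².
∂π/∂a_M = 187 + a_R − 4a_M = 0, so a_M = 46.75 + 0.25a_R.
The reaction-function slope is 0.25, so an 8-unit rise in a_R moves a_M by 0.25 × 8 = 2. Mika's best response rises — the actions are strategic complements.

2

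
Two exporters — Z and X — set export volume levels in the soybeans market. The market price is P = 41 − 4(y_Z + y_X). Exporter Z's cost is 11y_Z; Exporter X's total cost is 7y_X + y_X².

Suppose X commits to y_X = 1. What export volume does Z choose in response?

3.25

Exporter Z's profit: π = y_Z(41 − 4(y_Z + y_X)) − 11y_Z.
∂π/∂y_Z = 30 − 8y_Z − 4y_X = 0, so y_Z = 3.75 − 0.5y_X.
At y_X = 1: y_Z = 3.75 − 0.5·1 = 3.25.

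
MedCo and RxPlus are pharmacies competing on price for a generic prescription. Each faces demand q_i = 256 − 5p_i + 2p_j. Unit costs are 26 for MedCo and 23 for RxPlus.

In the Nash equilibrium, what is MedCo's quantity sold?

MedCo's profit: π = (p_{MedCo} − 26)(256 − 5p_{MedCo} + 2p_{RxPlus}).
∂π/∂p_{MedCo} = 386 − 10p_{MedCo} + 2p_{RxPlus} = 0 ⇒ p_{MedCo} = 38.6 + 0.2p_{RxPlus}.
Similarly p_{RxPlus} = 37.1 + 0.2p_{MedCo}.
Solving the two reaction functions simultaneously: (1 − (0.2)(0.2))p_{MedCo} = 38.6 + 0.2·37.1, so 0.96p_{MedCo} = 46.02 and p_{MedCo} = 47.9375.
Then p_{RxPlus} = 37.1 + 0.2·47.9375 = 46.6875.
q_{MedCo} = 256 − 5·47.9375 + 2·46.6875 = 109.6875.

109.6875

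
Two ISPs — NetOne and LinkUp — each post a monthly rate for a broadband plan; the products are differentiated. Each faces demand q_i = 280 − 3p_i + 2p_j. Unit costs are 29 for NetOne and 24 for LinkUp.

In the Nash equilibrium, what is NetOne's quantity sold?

NetOne's profit: π = (p_{NetOne} − 29)(280 − 3p_{NetOne} + 2p_{LinkUp}).
∂π/∂p_{NetOne} = 367 − 6p_{NetOne} + 2p_{LinkUp} = 0 ⇒ p_{NetOne} = 367/6 + (1/3)p_{LinkUp}.
Similarly p_{LinkUp} = 176/3 + (1/3)p_{NetOne}.
Substituting the second reaction function into the first: p_{NetOne} = 367/6 + (1/3)(176/3 + (1/3)p_{NetOne}), which gives (8/9)p_{NetOne} = 1453/18 ⇒ p_{NetOne} = 90.8125.
Then p_{LinkUp} = 176/3 + (1/3)·90.8125 = 88.9375.
q_{NetOne} = 280 − 3·90.8125 + 2·88.9375 = 185.4375.

185.4375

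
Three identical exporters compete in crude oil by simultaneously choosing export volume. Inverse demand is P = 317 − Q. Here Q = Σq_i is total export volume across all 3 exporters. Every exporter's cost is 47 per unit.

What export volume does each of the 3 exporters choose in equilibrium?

A representative exporter's profit is π_i = q_i(317 − Q) − 47q_i, with Q = q_i + Σ_{j≠i} q_j.
First-order condition: 270 − 2q_i − Σ_{j≠i} q_j = 0.
In a symmetric equilibrium every exporter chooses the same q, so Σ_{j≠i} q_j = 2q. The condition becomes 270 − 4q = 0, giving q = 270/4 = 67.5.

67.5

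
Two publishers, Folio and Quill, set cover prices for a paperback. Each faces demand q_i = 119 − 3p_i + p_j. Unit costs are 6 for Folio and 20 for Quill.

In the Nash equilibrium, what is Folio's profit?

Folio's profit: π = (p_{Folio} − 6)(119 − 3p_{Folio} + p_{Quill}).
∂π/∂p_{Folio} = 137 − 6p_{Folio} + p_{Quill} = 0 ⇒ p_{Folio} = 137/6 + (1/6)p_{Quill}.
Similarly p_{Quill} = 179/6 + (1/6)p_{Folio}.
Plugging p_{Quill} into Folio's best response: p_{Folio} = 137/6 + (1/6)(179/6 + (1/6)p_{Folio}) ⇒ (35/36)p_{Folio} = 1001/36, so p_{Folio} = 28.6.
Then p_{Quill} = 179/6 + (1/6)·28.6 = 34.6.
q_{Folio} = 119 − 3·28.6 + 34.6 = 67.8.
Profit = (28.6 − 6)·67.8 = 1532.28.

1532.28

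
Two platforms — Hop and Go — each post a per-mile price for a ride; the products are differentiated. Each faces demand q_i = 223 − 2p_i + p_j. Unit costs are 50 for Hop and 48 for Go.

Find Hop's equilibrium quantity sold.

114.8

Hop's profit: π = (p_{Hop} − 50)(223 − 2p_{Hop} + p_{Go}).
∂π/∂p_{Hop} = 323 − 4p_{Hop} + p_{Go} = 0 ⇒ p_{Hop} = 80.75 + 0.25p_{Go}.
Similarly p_{Go} = 79.75 + 0.25p_{Hop}.
Substituting the second reaction function into the first: p_{Hop} = 80.75 + 0.25(79.75 + 0.25p_{Hop}), which gives 0.9375p_{Hop} = 100.6875 ⇒ p_{Hop} = 107.4.
Then p_{Go} = 79.75 + 0.25·107.4 = 106.6.
q_{Hop} = 223 − 2·107.4 + 106.6 = 114.8.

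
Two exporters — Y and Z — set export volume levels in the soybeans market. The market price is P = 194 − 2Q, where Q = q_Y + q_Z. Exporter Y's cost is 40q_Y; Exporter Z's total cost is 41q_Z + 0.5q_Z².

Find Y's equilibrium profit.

Exporter Y's profit: π = q_Y(194 − 2(q_Y + q_Z)) − 40q_Y.
∂π/∂q_Y = 154 − 4q_Y − 2q_Z = 0, so q_Y = 38.5 − 0.5q_Z.
For Z: ∂π/∂q_Z = 153 − 5q_Z − 2q_Y = 0 ⇒ q_Z = 30.6 − 0.4q_Y.
Plugging q_Z into Y's best response: q_Y = 38.5 − 0.5(30.6 − 0.4q_Y) ⇒ 0.8q_Y = 23.2, so q_Y = 29.
Then q_Z = 30.6 − 0.4·29 = 19.
Price P = 194 − 2·48 = 98.
Y's profit: (98 − 40)·29 = 1682.

1682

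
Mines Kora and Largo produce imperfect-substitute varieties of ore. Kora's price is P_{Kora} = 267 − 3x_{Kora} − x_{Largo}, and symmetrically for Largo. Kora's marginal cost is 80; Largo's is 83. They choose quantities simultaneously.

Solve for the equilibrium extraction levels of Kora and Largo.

26.8, 26.2

Mine Kora's profit: π = x_{Kora}(267 − 3x_{Kora} − x_{Largo}) − 80x_{Kora}.
∂π/∂x_{Kora} = 187 − 6x_{Kora} − x_{Largo} = 0 ⇒ x_{Kora} = 187/6 − (1/6)x_{Largo}.
Similarly x_{Largo} = 92/3 − (1/6)x_{Kora}.
Solving the two reaction functions simultaneously: (1 − (−1/6)(−1/6))x_{Kora} = 187/6 − (1/6)·(92/3), so (35/36)x_{Kora} = 469/18 and x_{Kora} = 26.8.
Then x_{Largo} = 92/3 − (1/6)·26.8 = 26.2.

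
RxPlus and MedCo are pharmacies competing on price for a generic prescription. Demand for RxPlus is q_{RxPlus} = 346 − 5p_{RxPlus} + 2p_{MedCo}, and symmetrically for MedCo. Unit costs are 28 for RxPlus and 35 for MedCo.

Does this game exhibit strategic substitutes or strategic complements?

strategic complements

RxPlus's profit: π = (p_{RxPlus} − 28)(346 − 5p_{RxPlus} + 2p_{MedCo}).
∂π/∂p_{RxPlus} = 486 − 10p_{RxPlus} + 2p_{MedCo} = 0 ⇒ p_{RxPlus} = 48.6 + 0.2p_{MedCo}.
The best-response slope dp_{RxPlus}/dp_{MedCo} = 0.2 > 0: the reaction function is upward-sloping, so the choices are strategic complements.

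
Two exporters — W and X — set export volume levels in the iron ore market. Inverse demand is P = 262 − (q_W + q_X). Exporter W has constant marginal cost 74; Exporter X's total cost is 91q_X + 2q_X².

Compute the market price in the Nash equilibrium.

161

Exporter W's profit: π = q_W(262 − (q_W + q_X)) − 74q_W.
∂π/∂q_W = 188 − 2q_W − q_X = 0, so q_W = 94 − 0.5q_X.
For X: ∂π/∂q_X = 171 − 6q_X − q_W = 0 ⇒ q_X = 28.5 − (1/6)q_W.
Plugging q_X into W's best response: q_W = 94 − 0.5(28.5 − (1/6)q_W) ⇒ (11/12)q_W = 79.75, so q_W = 87.
Then q_X = 28.5 − (1/6)·87 = 14.
Equilibrium price: P = 262 − 101 = 161.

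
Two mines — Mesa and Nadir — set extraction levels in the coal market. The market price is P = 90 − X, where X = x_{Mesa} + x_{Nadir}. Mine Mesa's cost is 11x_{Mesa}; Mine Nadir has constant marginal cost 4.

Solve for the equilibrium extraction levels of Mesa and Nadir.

Mine Mesa's profit: π = x_{Mesa}(90 − (x_{Mesa} + x_{Nadir})) − 11x_{Mesa}.
∂π/∂x_{Mesa} = 79 − 2x_{Mesa} − x_{Nadir} = 0, so x_{Mesa} = 39.5 − 0.5x_{Nadir}.
By the same steps for Nadir: x_{Nadir} = 43 − 0.5x_{Mesa}.
Plugging x_{Nadir} into Mesa's best response: x_{Mesa} = 39.5 − 0.5(43 − 0.5x_{Mesa}) ⇒ 0.75x_{Mesa} = 18, so x_{Mesa} = 24.
Then x_{Nadir} = 43 − 0.5·24 = 31.

24, 31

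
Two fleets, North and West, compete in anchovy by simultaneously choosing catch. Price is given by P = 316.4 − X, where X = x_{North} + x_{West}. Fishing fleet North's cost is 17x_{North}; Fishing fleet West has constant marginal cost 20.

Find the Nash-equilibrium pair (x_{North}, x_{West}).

Fishing fleet North's profit: π = x_{North}(316.4 − (x_{North} + x_{West})) − 17x_{North}.
∂π/∂x_{North} = 299.4 − 2x_{North} − x_{West} = 0, so x_{North} = 149.7 − 0.5x_{West}.
By the same steps for West: x_{West} = 148.2 − 0.5x_{North}.
Plugging x_{West} into North's best response: x_{North} = 149.7 − 0.5(148.2 − 0.5x_{North}) ⇒ 0.75x_{North} = 75.6, so x_{North} = 100.8.
Then x_{West} = 148.2 − 0.5·100.8 = 97.8.

100.8, 97.8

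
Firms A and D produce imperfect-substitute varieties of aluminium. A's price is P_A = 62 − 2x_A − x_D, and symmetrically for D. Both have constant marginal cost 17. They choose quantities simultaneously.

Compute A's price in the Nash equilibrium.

Firm A's profit: π = x_A(62 − 2x_A − x_D) − 17x_A.
∂π/∂x_A = 45 − 4x_A − x_D = 0 ⇒ x_A = 11.25 − 0.25x_D.
By symmetry x_D = x_A; substituting into the reaction function, 1.25x_A = 11.25 and x_A = 9.
P_A = 62 − 2·9 − 9 = 35.

35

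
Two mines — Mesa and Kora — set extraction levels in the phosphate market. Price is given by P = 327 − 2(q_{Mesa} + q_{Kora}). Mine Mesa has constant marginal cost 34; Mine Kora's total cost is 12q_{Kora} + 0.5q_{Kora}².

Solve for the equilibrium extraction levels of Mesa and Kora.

Mine Mesa's profit: π = q_{Mesa}(327 − 2(q_{Mesa} + q_{Kora})) − 34q_{Mesa}.
∂π/∂q_{Mesa} = 293 − 4q_{Mesa} − 2q_{Kora} = 0, so q_{Mesa} = 73.25 − 0.5q_{Kora}.
For Kora: ∂π/∂q_{Kora} = 315 − 5q_{Kora} − 2q_{Mesa} = 0 ⇒ q_{Kora} = 63 − 0.4q_{Mesa}.
Plugging q_{Kora} into Mesa's best response: q_{Mesa} = 73.25 − 0.5(63 − 0.4q_{Mesa}) ⇒ 0.8q_{Mesa} = 41.75, so q_{Mesa} = 52.1875.
Then q_{Kora} = 63 − 0.4·52.1875 = 42.125.

52.1875, 42.125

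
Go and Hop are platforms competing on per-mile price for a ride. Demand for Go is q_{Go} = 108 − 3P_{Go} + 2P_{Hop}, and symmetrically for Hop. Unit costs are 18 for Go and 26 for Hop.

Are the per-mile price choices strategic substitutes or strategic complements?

strategic complements

Go's profit: π = (P_{Go} − 18)(108 − 3P_{Go} + 2P_{Hop}).
∂π/∂P_{Go} = 162 − 6P_{Go} + 2P_{Hop} = 0 ⇒ P_{Go} = 27 + (1/3)P_{Hop}.
The best-response slope dP_{Go}/dP_{Hop} = 1/3 > 0: the reaction function is upward-sloping, so the choices are strategic complements.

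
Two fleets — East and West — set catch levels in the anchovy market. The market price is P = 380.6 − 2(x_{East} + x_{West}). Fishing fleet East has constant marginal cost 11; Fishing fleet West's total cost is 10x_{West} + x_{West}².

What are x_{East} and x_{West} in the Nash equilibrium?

Fishing fleet East's profit: π = x_{East}(380.6 − 2(x_{East} + x_{West})) − 11x_{East}.
∂π/∂x_{East} = 369.6 − 4x_{East} − 2x_{West} = 0, so x_{East} = 92.4 − 0.5x_{West}.
For West: ∂π/∂x_{West} = 370.6 − 6x_{West} − 2x_{East} = 0 ⇒ x_{West} = 1853/30 − (1/3)x_{East}.
Solving the two reaction functions simultaneously: (1 − (−0.5)(−1/3))x_{East} = 92.4 − 0.5·(1853/30), so (5/6)x_{East} = 3691/60 and x_{East} = 73.82.
Then x_{West} = 1853/30 − (1/3)·73.82 = 37.16.

73.82, 37.16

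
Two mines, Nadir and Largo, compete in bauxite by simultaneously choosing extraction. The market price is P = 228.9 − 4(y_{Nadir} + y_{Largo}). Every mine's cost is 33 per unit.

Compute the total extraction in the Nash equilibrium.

Mine Nadir's profit: π = y_{Nadir}(228.9 − 4(y_{Nadir} + y_{Largo})) − 33y_{Nadir}.
∂π/∂y_{Nadir} = 195.9 − 8y_{Nadir} − 4y_{Largo} = 0, so y_{Nadir} = 24.4875 − 0.5y_{Largo}.
The game is symmetric, so in equilibrium y_{Largo} = y_{Nadir}: the reaction function gives 1.5y_{Nadir} = 24.4875, hence y_{Nadir} = 16.325.
Total extraction: 16.325 + 16.325 = 32.65.

32.65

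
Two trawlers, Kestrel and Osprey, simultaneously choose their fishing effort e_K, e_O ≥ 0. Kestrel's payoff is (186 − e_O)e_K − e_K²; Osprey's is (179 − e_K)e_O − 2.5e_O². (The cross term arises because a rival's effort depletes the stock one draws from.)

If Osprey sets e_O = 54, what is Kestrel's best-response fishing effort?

Expanding Kestrel's payoff: 186e_K − e_Oe_K − e_K².
∂π/∂e_K = 186 − e_O − 2e_K = 0, so e_K = 93 − 0.5e_O.
At e_O = 54: e_K = 93 − 0.5·54 = 66.

66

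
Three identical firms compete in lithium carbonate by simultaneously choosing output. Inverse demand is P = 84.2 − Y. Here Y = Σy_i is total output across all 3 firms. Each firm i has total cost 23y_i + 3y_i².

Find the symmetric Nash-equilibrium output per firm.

A representative firm's profit is π_i = y_i(84.2 − Y) − 23y_i − 3y_i², with Y = y_i + Σ_{j≠i} y_j.
First-order condition: 61.2 − 8y_i − Σ_{j≠i} y_j = 0.
In a symmetric equilibrium every firm chooses the same y, so Σ_{j≠i} y_j = 2y. The condition becomes 61.2 − 10y = 0, giving y = 61.2/10 = 6.12.

6.12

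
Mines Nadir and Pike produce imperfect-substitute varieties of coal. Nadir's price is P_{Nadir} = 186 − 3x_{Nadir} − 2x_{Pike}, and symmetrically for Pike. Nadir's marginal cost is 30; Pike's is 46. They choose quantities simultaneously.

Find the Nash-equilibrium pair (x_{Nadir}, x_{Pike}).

Mine Nadir's profit: π = x_{Nadir}(186 − 3x_{Nadir} − 2x_{Pike}) − 30x_{Nadir}.
∂π/∂x_{Nadir} = 156 − 6x_{Nadir} − 2x_{Pike} = 0 ⇒ x_{Nadir} = 26 − (1/3)x_{Pike}.
Similarly x_{Pike} = 70/3 − (1/3)x_{Nadir}.
Substituting the second reaction function into the first: x_{Nadir} = 26 − (1/3)(70/3 − (1/3)x_{Nadir}), which gives (8/9)x_{Nadir} = 164/9 ⇒ x_{Nadir} = 20.5.
Then x_{Pike} = 70/3 − (1/3)·20.5 = 16.5.

20.5, 16.5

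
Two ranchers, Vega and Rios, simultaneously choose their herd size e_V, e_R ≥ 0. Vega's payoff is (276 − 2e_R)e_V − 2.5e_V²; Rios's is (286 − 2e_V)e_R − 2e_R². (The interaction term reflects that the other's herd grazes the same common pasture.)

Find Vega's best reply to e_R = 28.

Expanding Vega's payoff: 276e_V − 2e_Re_V − 2.5e_V².
∂π/∂e_V = 276 − 2e_R − 5e_V = 0, so e_V = 55.2 − 0.4e_R.
At e_R = 28: e_V = 55.2 − 0.4·28 = 44.

44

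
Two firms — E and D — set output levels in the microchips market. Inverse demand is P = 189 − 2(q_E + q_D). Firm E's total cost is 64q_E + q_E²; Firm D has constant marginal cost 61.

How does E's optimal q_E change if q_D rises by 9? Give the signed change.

Firm E's profit: π = q_E(189 − 2(q_E + q_D)) − 64q_E − q_E².
∂π/∂q_E = 125 − 6q_E − 2q_D = 0, so q_E = 125/6 − (1/3)q_D.
The reaction-function slope is −1/3, so a 9-unit rise in q_D moves q_E by −1/3 × 9 = −3. E's best response falls — the actions are strategic substitutes.

-3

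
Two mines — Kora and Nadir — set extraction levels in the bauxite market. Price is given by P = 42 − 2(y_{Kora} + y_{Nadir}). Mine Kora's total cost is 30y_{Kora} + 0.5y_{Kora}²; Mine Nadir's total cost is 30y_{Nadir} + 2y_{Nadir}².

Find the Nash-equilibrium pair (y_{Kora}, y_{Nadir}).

Mine Kora's profit: π = y_{Kora}(42 − 2(y_{Kora} + y_{Nadir})) − 30y_{Kora} − 0.5y_{Kora}².
∂π/∂y_{Kora} = 12 − 5y_{Kora} − 2y_{Nadir} = 0, so y_{Kora} = 2.4 − 0.4y_{Nadir}.
For Nadir: ∂π/∂y_{Nadir} = 12 − 8y_{Nadir} − 2y_{Kora} = 0 ⇒ y_{Nadir} = 1.5 − 0.25y_{Kora}.
Substituting the second reaction function into the first: y_{Kora} = 2.4 − 0.4(1.5 − 0.25y_{Kora}), which gives 0.9y_{Kora} = 1.8 ⇒ y_{Kora} = 2.
Then y_{Nadir} = 1.5 − 0.25·2 = 1.

2, 1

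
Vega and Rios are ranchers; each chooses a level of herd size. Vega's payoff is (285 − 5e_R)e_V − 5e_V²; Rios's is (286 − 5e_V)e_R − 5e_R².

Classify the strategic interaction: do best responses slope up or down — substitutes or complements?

strategic substitutes

Expanding Vega's payoff: 285e_V − 5e_Re_V − 5e_V².
∂π/∂e_V = 285 − 5e_R − 10e_V = 0, so e_V = 28.5 − 0.5e_R.
The best-response slope de_V/de_R = −0.5 < 0: the reaction function is downward-sloping, so the choices are strategic substitutes.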